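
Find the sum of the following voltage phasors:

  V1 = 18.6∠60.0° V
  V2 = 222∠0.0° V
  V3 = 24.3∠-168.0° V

Step 1 — Convert each phasor to rectangular form:
  V1 = 18.6·(cos(60.0°) + j·sin(60.0°)) = 9.3 + j16.11 V
  V2 = 222·(cos(0.0°) + j·sin(0.0°)) = 222 V
  V3 = 24.3·(cos(-168.0°) + j·sin(-168.0°)) = -23.77 - j5.052 V
Step 2 — Sum components: V_total = 207.5 + j11.06 V.
Step 3 — Convert to polar: |V_total| = 207.8 V, ∠V_total = 3.0°.

V_total = 207.8∠3.0° V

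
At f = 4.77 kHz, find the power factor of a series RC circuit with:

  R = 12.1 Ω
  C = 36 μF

Step 1 — Angular frequency: ω = 2π·f = 2π·4770 = 2.997e+04 rad/s.
Step 2 — Component impedances:
  R: Z = R = 12.1 Ω
  C: Z = 1/(jωC) = -j/(ω·C) = 0 - j0.9268 Ω
Step 3 — Series combination: Z_total = R + C = 12.1 - j0.9268 Ω = 12.14∠-4.4° Ω.
Step 4 — Power factor: PF = cos(φ) = Re(Z)/|Z| = 12.1/12.135 = 0.9971.
Step 5 — Type: Im(Z) = -0.9268 ⇒ leading (phase φ = -4.4°).

PF = 0.9971 (leading, φ = -4.4°)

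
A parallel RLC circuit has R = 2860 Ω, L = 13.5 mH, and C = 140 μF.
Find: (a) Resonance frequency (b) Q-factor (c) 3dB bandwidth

Step 1 — Resonance: ω₀ = 1/√(LC) = 1/√(0.0135·0.00014) = 727.4 rad/s.
Step 2 — f₀ = ω₀/(2π) = 115.8 Hz.
Step 3 — Parallel Q: Q = R/(ω₀L) = 2860/(727.4·0.0135) = 291.2.
Step 4 — Bandwidth: Δω = ω₀/Q = 2.498 rad/s; BW = Δω/(2π) = 0.3975 Hz.

(a) f₀ = 115.8 Hz  (b) Q = 291.2  (c) BW = 0.3975 Hz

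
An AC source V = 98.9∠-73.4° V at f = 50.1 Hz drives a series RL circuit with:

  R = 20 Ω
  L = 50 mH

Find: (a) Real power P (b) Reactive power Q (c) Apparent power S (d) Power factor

Step 1 — Angular frequency: ω = 2π·f = 2π·50.1 = 314.8 rad/s.
Step 2 — Component impedances:
  R: Z = R = 20 Ω
  L: Z = jωL = j·314.8·0.05 = 0 + j15.74 Ω
Step 3 — Series combination: Z_total = R + L = 20 + j15.74 Ω = 25.45∠38.2° Ω.
Step 4 — Source phasor: V = 98.9∠-73.4° V = 28.25 - j94.78 V.
Step 5 — Current: I = V / Z = -1.431 - j3.613 A = 3.886∠-111.6° A.
Step 6 — Complex power: S = V·I* = 302 + j237.7 VA.
Step 7 — Real power: P = Re(S) = 302 W.
Step 8 — Reactive power: Q = Im(S) = 237.7 VAR.
Step 9 — Apparent power: |S| = 384.3 VA.
Step 10 — Power factor: PF = P/|S| = 0.7858 (lagging).

(a) P = 302 W  (b) Q = 237.7 VAR  (c) S = 384.3 VA  (d) PF = 0.7858 (lagging)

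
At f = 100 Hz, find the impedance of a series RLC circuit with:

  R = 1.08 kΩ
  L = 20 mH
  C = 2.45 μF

Step 1 — Angular frequency: ω = 2π·f = 2π·100 = 628.3 rad/s.
Step 2 — Component impedances:
  R: Z = R = 1080 Ω
  L: Z = jωL = j·628.3·0.02 = 0 + j12.57 Ω
  C: Z = 1/(jωC) = -j/(ω·C) = 0 - j649.6 Ω
Step 3 — Series combination: Z_total = R + L + C = 1080 - j637 Ω = 1254∠-30.5° Ω.

Z = 1080 - j637 Ω = 1254∠-30.5° Ω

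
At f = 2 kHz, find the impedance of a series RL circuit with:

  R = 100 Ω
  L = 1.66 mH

Step 1 — Angular frequency: ω = 2π·f = 2π·2000 = 1.257e+04 rad/s.
Step 2 — Component impedances:
  R: Z = R = 100 Ω
  L: Z = jωL = j·1.257e+04·0.00166 = 0 + j20.86 Ω
Step 3 — Series combination: Z_total = R + L = 100 + j20.86 Ω = 102.2∠11.8° Ω.

Z = 100 + j20.86 Ω = 102.2∠11.8° Ω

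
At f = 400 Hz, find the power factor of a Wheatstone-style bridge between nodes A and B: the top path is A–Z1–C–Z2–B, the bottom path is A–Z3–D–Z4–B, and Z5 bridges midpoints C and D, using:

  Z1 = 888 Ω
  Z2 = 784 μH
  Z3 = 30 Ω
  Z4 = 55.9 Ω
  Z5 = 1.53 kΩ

Step 1 — Angular frequency: ω = 2π·f = 2π·400 = 2513 rad/s.
Step 2 — Component impedances:
  Z1: Z = R = 888 Ω
  Z2: Z = jωL = j·2513·0.000784 = 0 + j1.97 Ω
  Z3: Z = R = 30 Ω
  Z4: Z = R = 55.9 Ω
  Z5: Z = R = 1530 Ω
Step 3 — Bridge requires nodal analysis (the Z5 bridge couples midpoints C and D, so the two paths cannot be reduced to a simple series/parallel combination). Setting node B to ground and injecting 1 A at node A, the 3-node admittance system at A, C, D solves to V_A = Z_AB = 76.68 + j0.0277 Ω = 76.68∠0.0° Ω.
Step 4 — Power factor: PF = cos(φ) = Re(Z)/|Z| = 76.68/76.68 = 1.
Step 5 — Type: Im(Z) = 0.0277 ⇒ lagging (phase φ = 0.0°).

PF = 1 (lagging, φ = 0.0°)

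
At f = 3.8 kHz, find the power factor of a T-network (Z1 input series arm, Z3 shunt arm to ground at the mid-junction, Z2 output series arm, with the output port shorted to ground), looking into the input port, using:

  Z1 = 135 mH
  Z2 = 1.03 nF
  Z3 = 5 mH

Step 1 — Angular frequency: ω = 2π·f = 2π·3800 = 2.388e+04 rad/s.
Step 2 — Component impedances:
  Z1: Z = jωL = j·2.388e+04·0.135 = 0 + j3223 Ω
  Z2: Z = 1/(jωC) = -j/(ω·C) = 0 - j4.066e+04 Ω
  Z3: Z = jωL = j·2.388e+04·0.005 = 0 + j119.4 Ω
Step 3 — With the output port shorted to ground, the output series arm Z2 runs from the junction to ground; the shunt arm Z3 also runs from the junction to ground. They appear in parallel: Z3 || Z2 = 0 + j119.7 Ω.
Step 4 — Series with input arm Z1: Z_in = Z1 + (Z3 || Z2) = 0 + j3343 Ω = 3343∠90.0° Ω.
Step 5 — Power factor: PF = cos(φ) = Re(Z)/|Z| = 0/3343 = 0.
Step 6 — Type: Im(Z) = 3343 ⇒ lagging (phase φ = 90.0°).

PF = 0 (lagging, φ = 90.0°)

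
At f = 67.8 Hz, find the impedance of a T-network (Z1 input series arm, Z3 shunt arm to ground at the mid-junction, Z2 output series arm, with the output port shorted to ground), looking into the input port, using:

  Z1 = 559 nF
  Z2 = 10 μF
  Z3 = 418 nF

Step 1 — Angular frequency: ω = 2π·f = 2π·67.8 = 426 rad/s.
Step 2 — Component impedances:
  Z1: Z = 1/(jωC) = -j/(ω·C) = 0 - j4199 Ω
  Z2: Z = 1/(jωC) = -j/(ω·C) = 0 - j234.7 Ω
  Z3: Z = 1/(jωC) = -j/(ω·C) = 0 - j5616 Ω
Step 3 — With the output port shorted to ground, the output series arm Z2 runs from the junction to ground; the shunt arm Z3 also runs from the junction to ground. They appear in parallel: Z3 || Z2 = 0 - j225.3 Ω.
Step 4 — Series with input arm Z1: Z_in = Z1 + (Z3 || Z2) = 0 - j4425 Ω = 4425∠-90.0° Ω.

Z = 0 - j4425 Ω = 4425∠-90.0° Ω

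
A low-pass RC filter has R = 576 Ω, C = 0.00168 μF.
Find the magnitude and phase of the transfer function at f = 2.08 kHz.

Step 1 — Angular frequency: ω = 2π·2080 = 1.307e+04 rad/s.
Step 2 — Transfer function: H(jω) = 1/(1 + jωRC).
Step 3 — Denominator: 1 + jωRC = 1 + j·1.307e+04·576·1.68e-09 = 1 + j0.01265.
Step 4 — H = 0.9998 - j0.01264.
Step 5 — Magnitude: |H| = 0.9999 (-0.0 dB); phase: φ = -0.7°.

|H| = 0.9999 (-0.0 dB), φ = -0.7°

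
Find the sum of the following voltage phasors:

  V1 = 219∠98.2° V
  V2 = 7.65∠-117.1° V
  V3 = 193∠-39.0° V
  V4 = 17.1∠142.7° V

Step 1 — Convert each phasor to rectangular form:
  V1 = 219·(cos(98.2°) + j·sin(98.2°)) = -31.24 + j216.8 V
  V2 = 7.65·(cos(-117.1°) + j·sin(-117.1°)) = -3.485 - j6.81 V
  V3 = 193·(cos(-39.0°) + j·sin(-39.0°)) = 150 - j121.5 V
  V4 = 17.1·(cos(142.7°) + j·sin(142.7°)) = -13.6 + j10.36 V
Step 2 — Sum components: V_total = 101.7 + j98.85 V.
Step 3 — Convert to polar: |V_total| = 141.8 V, ∠V_total = 44.2°.

V_total = 141.8∠44.2° V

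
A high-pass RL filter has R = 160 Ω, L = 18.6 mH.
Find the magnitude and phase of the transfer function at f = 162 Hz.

Step 1 — Angular frequency: ω = 2π·162 = 1018 rad/s.
Step 2 — Transfer function: H(jω) = jωL/(R + jωL).
Step 3 — Numerator jωL = j·18.93; denominator R + jωL = 160 + j18.93.
Step 4 — H = 0.01381 + j0.1167.
Step 5 — Magnitude: |H| = 0.1175 (-18.6 dB); phase: φ = 83.3°.

|H| = 0.1175 (-18.6 dB), φ = 83.3°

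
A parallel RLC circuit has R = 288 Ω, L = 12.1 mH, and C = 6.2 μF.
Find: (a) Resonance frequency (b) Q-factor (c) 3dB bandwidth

Step 1 — Resonance: ω₀ = 1/√(LC) = 1/√(0.0121·6.2e-06) = 3651 rad/s.
Step 2 — f₀ = ω₀/(2π) = 581.1 Hz.
Step 3 — Parallel Q: Q = R/(ω₀L) = 288/(3651·0.0121) = 6.519.
Step 4 — Bandwidth: Δω = ω₀/Q = 560 rad/s; BW = Δω/(2π) = 89.13 Hz.

(a) f₀ = 581.1 Hz  (b) Q = 6.519  (c) BW = 89.13 Hz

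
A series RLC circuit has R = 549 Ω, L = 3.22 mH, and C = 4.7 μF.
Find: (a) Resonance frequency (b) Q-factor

Step 1 — Resonance condition Im(Z)=0 gives ω₀ = 1/√(LC).
Step 2 — ω₀ = 1/√(0.00322·4.7e-06) = 8129 rad/s.
Step 3 — f₀ = ω₀/(2π) = 1294 Hz.
Step 4 — Series Q: Q = ω₀L/R = 8129·0.00322/549 = 0.04768.

(a) f₀ = 1294 Hz  (b) Q = 0.04768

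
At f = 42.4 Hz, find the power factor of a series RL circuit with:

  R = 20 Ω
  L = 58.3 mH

Step 1 — Angular frequency: ω = 2π·f = 2π·42.4 = 266.4 rad/s.
Step 2 — Component impedances:
  R: Z = R = 20 Ω
  L: Z = jωL = j·266.4·0.0583 = 0 + j15.53 Ω
Step 3 — Series combination: Z_total = R + L = 20 + j15.53 Ω = 25.32∠37.8° Ω.
Step 4 — Power factor: PF = cos(φ) = Re(Z)/|Z| = 20/25.322 = 0.7898.
Step 5 — Type: Im(Z) = 15.53 ⇒ lagging (phase φ = 37.8°).

PF = 0.7898 (lagging, φ = 37.8°)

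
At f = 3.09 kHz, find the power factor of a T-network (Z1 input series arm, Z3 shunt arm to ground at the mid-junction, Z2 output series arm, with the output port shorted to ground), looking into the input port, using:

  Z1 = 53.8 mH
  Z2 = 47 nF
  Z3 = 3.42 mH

Step 1 — Angular frequency: ω = 2π·f = 2π·3090 = 1.942e+04 rad/s.
Step 2 — Component impedances:
  Z1: Z = jωL = j·1.942e+04·0.0538 = 0 + j1045 Ω
  Z2: Z = 1/(jωC) = -j/(ω·C) = 0 - j1096 Ω
  Z3: Z = jωL = j·1.942e+04·0.00342 = 0 + j66.4 Ω
Step 3 — With the output port shorted to ground, the output series arm Z2 runs from the junction to ground; the shunt arm Z3 also runs from the junction to ground. They appear in parallel: Z3 || Z2 = 0 + j70.68 Ω.
Step 4 — Series with input arm Z1: Z_in = Z1 + (Z3 || Z2) = 0 + j1115 Ω = 1115∠90.0° Ω.
Step 5 — Power factor: PF = cos(φ) = Re(Z)/|Z| = 0/1115 = 0.
Step 6 — Type: Im(Z) = 1115 ⇒ lagging (phase φ = 90.0°).

PF = 0 (lagging, φ = 90.0°)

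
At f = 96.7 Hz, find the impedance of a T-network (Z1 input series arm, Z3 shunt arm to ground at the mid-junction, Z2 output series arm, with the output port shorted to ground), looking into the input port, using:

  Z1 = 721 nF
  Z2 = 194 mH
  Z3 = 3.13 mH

Step 1 — Angular frequency: ω = 2π·f = 2π·96.7 = 607.6 rad/s.
Step 2 — Component impedances:
  Z1: Z = 1/(jωC) = -j/(ω·C) = 0 - j2283 Ω
  Z2: Z = jωL = j·607.6·0.194 = 0 + j117.9 Ω
  Z3: Z = jωL = j·607.6·0.00313 = 0 + j1.902 Ω
Step 3 — With the output port shorted to ground, the output series arm Z2 runs from the junction to ground; the shunt arm Z3 also runs from the junction to ground. They appear in parallel: Z3 || Z2 = 0 + j1.872 Ω.
Step 4 — Series with input arm Z1: Z_in = Z1 + (Z3 || Z2) = 0 - j2281 Ω = 2281∠-90.0° Ω.

Z = 0 - j2281 Ω = 2281∠-90.0° Ω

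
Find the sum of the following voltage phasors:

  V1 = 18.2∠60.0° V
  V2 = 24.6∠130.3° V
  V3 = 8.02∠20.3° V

Step 1 — Convert each phasor to rectangular form:
  V1 = 18.2·(cos(60.0°) + j·sin(60.0°)) = 9.1 + j15.76 V
  V2 = 24.6·(cos(130.3°) + j·sin(130.3°)) = -15.91 + j18.76 V
  V3 = 8.02·(cos(20.3°) + j·sin(20.3°)) = 7.522 + j2.782 V
Step 2 — Sum components: V_total = 0.7108 + j37.31 V.
Step 3 — Convert to polar: |V_total| = 37.31 V, ∠V_total = 88.9°.

V_total = 37.31∠88.9° V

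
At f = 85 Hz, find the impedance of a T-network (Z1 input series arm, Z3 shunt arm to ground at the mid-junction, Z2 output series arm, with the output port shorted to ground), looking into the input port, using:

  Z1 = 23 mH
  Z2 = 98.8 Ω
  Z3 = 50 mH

Step 1 — Angular frequency: ω = 2π·f = 2π·85 = 534.1 rad/s.
Step 2 — Component impedances:
  Z1: Z = jωL = j·534.1·0.023 = 0 + j12.28 Ω
  Z2: Z = R = 98.8 Ω
  Z3: Z = jωL = j·534.1·0.05 = 0 + j26.7 Ω
Step 3 — With the output port shorted to ground, the output series arm Z2 runs from the junction to ground; the shunt arm Z3 also runs from the junction to ground. They appear in parallel: Z3 || Z2 = 6.726 + j24.89 Ω.
Step 4 — Series with input arm Z1: Z_in = Z1 + (Z3 || Z2) = 6.726 + j37.17 Ω = 37.77∠79.7° Ω.

Z = 6.726 + j37.17 Ω = 37.77∠79.7° Ω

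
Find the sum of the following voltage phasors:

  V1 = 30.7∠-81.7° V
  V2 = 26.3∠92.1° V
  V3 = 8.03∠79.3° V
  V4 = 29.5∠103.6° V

Step 1 — Convert each phasor to rectangular form:
  V1 = 30.7·(cos(-81.7°) + j·sin(-81.7°)) = 4.432 - j30.38 V
  V2 = 26.3·(cos(92.1°) + j·sin(92.1°)) = -0.9637 + j26.28 V
  V3 = 8.03·(cos(79.3°) + j·sin(79.3°)) = 1.491 + j7.89 V
  V4 = 29.5·(cos(103.6°) + j·sin(103.6°)) = -6.937 + j28.67 V
Step 2 — Sum components: V_total = -1.978 + j32.47 V.
Step 3 — Convert to polar: |V_total| = 32.53 V, ∠V_total = 93.5°.

V_total = 32.53∠93.5° V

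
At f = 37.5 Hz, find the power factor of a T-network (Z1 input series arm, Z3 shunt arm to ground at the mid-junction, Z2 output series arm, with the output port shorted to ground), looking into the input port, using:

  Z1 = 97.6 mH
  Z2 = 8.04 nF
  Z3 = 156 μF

Step 1 — Angular frequency: ω = 2π·f = 2π·37.5 = 235.6 rad/s.
Step 2 — Component impedances:
  Z1: Z = jωL = j·235.6·0.0976 = 0 + j23 Ω
  Z2: Z = 1/(jωC) = -j/(ω·C) = 0 - j5.279e+05 Ω
  Z3: Z = 1/(jωC) = -j/(ω·C) = 0 - j27.21 Ω
Step 3 — With the output port shorted to ground, the output series arm Z2 runs from the junction to ground; the shunt arm Z3 also runs from the junction to ground. They appear in parallel: Z3 || Z2 = 0 - j27.2 Ω.
Step 4 — Series with input arm Z1: Z_in = Z1 + (Z3 || Z2) = 0 - j4.208 Ω = 4.208∠-90.0° Ω.
Step 5 — Power factor: PF = cos(φ) = Re(Z)/|Z| = 0/4.208 = 0.
Step 6 — Type: Im(Z) = -4.208 ⇒ leading (phase φ = -90.0°).

PF = 0 (leading, φ = -90.0°)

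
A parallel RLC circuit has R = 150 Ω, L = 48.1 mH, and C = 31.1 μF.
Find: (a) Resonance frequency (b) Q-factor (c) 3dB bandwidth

Step 1 — Resonance: ω₀ = 1/√(LC) = 1/√(0.0481·3.11e-05) = 817.6 rad/s.
Step 2 — f₀ = ω₀/(2π) = 130.1 Hz.
Step 3 — Parallel Q: Q = R/(ω₀L) = 150/(817.6·0.0481) = 3.814.
Step 4 — Bandwidth: Δω = ω₀/Q = 214.4 rad/s; BW = Δω/(2π) = 34.12 Hz.

(a) f₀ = 130.1 Hz  (b) Q = 3.814  (c) BW = 34.12 Hz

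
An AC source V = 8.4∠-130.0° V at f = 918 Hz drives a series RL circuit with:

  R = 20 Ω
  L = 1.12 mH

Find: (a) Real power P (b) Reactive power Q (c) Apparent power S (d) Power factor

Step 1 — Angular frequency: ω = 2π·f = 2π·918 = 5768 rad/s.
Step 2 — Component impedances:
  R: Z = R = 20 Ω
  L: Z = jωL = j·5768·0.00112 = 0 + j6.46 Ω
Step 3 — Series combination: Z_total = R + L = 20 + j6.46 Ω = 21.02∠17.9° Ω.
Step 4 — Source phasor: V = 8.4∠-130.0° V = -5.399 - j6.435 V.
Step 5 — Current: I = V / Z = -0.3386 - j0.2124 A = 0.3997∠-147.9° A.
Step 6 — Complex power: S = V·I* = 3.195 + j1.032 VA.
Step 7 — Real power: P = Re(S) = 3.195 W.
Step 8 — Reactive power: Q = Im(S) = 1.032 VAR.
Step 9 — Apparent power: |S| = 3.357 VA.
Step 10 — Power factor: PF = P/|S| = 0.9516 (lagging).

(a) P = 3.195 W  (b) Q = 1.032 VAR  (c) S = 3.357 VA  (d) PF = 0.9516 (lagging)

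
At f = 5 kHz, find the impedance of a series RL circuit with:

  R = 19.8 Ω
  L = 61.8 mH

Step 1 — Angular frequency: ω = 2π·f = 2π·5000 = 3.142e+04 rad/s.
Step 2 — Component impedances:
  R: Z = R = 19.8 Ω
  L: Z = jωL = j·3.142e+04·0.0618 = 0 + j1942 Ω
Step 3 — Series combination: Z_total = R + L = 19.8 + j1942 Ω = 1942∠89.4° Ω.

Z = 19.8 + j1942 Ω = 1942∠89.4° Ω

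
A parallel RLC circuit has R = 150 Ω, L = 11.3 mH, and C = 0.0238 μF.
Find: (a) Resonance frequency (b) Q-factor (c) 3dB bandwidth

Step 1 — Resonance: ω₀ = 1/√(LC) = 1/√(0.0113·2.38e-08) = 6.098e+04 rad/s.
Step 2 — f₀ = ω₀/(2π) = 9705 Hz.
Step 3 — Parallel Q: Q = R/(ω₀L) = 150/(6.098e+04·0.0113) = 0.2177.
Step 4 — Bandwidth: Δω = ω₀/Q = 2.801e+05 rad/s; BW = Δω/(2π) = 4.458e+04 Hz.

(a) f₀ = 9705 Hz  (b) Q = 0.2177  (c) BW = 4.458e+04 Hz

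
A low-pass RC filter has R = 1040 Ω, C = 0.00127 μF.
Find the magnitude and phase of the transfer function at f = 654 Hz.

Step 1 — Angular frequency: ω = 2π·654 = 4109 rad/s.
Step 2 — Transfer function: H(jω) = 1/(1 + jωRC).
Step 3 — Denominator: 1 + jωRC = 1 + j·4109·1040·1.27e-09 = 1 + j0.005427.
Step 4 — H = 1 - j0.005427.
Step 5 — Magnitude: |H| = 1 (-0.0 dB); phase: φ = -0.3°.

|H| = 1 (-0.0 dB), φ = -0.3°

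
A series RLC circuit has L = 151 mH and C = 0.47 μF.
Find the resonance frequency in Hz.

Step 1 — Resonance condition Im(Z)=0 gives ω₀ = 1/√(LC).
Step 2 — ω₀ = 1/√(0.151·4.7e-07) = 3754 rad/s.
Step 3 — f₀ = ω₀/(2π) = 597.4 Hz.

f₀ = 597.4 Hz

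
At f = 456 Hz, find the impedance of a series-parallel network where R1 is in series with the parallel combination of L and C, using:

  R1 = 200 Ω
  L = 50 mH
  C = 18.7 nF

Step 1 — Angular frequency: ω = 2π·f = 2π·456 = 2865 rad/s.
Step 2 — Component impedances:
  R1: Z = R = 200 Ω
  L: Z = jωL = j·2865·0.05 = 0 + j143.3 Ω
  C: Z = 1/(jωC) = -j/(ω·C) = 0 - j1.866e+04 Ω
Step 3 — Parallel branch: L || C = 1/(1/L + 1/C) = 0 + j144.4 Ω.
Step 4 — Series with R1: Z_total = R1 + (L || C) = 200 + j144.4 Ω = 246.7∠35.8° Ω.

Z = 200 + j144.4 Ω = 246.7∠35.8° Ω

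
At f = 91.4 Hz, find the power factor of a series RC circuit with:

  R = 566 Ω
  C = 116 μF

Step 1 — Angular frequency: ω = 2π·f = 2π·91.4 = 574.3 rad/s.
Step 2 — Component impedances:
  R: Z = R = 566 Ω
  C: Z = 1/(jωC) = -j/(ω·C) = 0 - j15.01 Ω
Step 3 — Series combination: Z_total = R + C = 566 - j15.01 Ω = 566.2∠-1.5° Ω.
Step 4 — Power factor: PF = cos(φ) = Re(Z)/|Z| = 566/566.2 = 0.9996.
Step 5 — Type: Im(Z) = -15.01 ⇒ leading (phase φ = -1.5°).

PF = 0.9996 (leading, φ = -1.5°)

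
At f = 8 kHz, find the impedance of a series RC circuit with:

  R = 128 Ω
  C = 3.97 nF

Step 1 — Angular frequency: ω = 2π·f = 2π·8000 = 5.027e+04 rad/s.
Step 2 — Component impedances:
  R: Z = R = 128 Ω
  C: Z = 1/(jωC) = -j/(ω·C) = 0 - j5011 Ω
Step 3 — Series combination: Z_total = R + C = 128 - j5011 Ω = 5013∠-88.5° Ω.

Z = 128 - j5011 Ω = 5013∠-88.5° Ω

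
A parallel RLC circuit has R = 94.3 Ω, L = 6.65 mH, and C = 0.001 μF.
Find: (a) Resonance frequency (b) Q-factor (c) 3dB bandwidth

Step 1 — Resonance: ω₀ = 1/√(LC) = 1/√(0.00665·1e-09) = 3.878e+05 rad/s.
Step 2 — f₀ = ω₀/(2π) = 6.172e+04 Hz.
Step 3 — Parallel Q: Q = R/(ω₀L) = 94.3/(3.878e+05·0.00665) = 0.03657.
Step 4 — Bandwidth: Δω = ω₀/Q = 1.06e+07 rad/s; BW = Δω/(2π) = 1.688e+06 Hz.

(a) f₀ = 6.172e+04 Hz  (b) Q = 0.03657  (c) BW = 1.688e+06 Hz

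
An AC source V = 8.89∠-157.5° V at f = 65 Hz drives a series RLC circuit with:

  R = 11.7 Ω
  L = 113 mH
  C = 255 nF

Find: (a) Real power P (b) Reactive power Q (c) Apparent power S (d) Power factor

Step 1 — Angular frequency: ω = 2π·f = 2π·65 = 408.4 rad/s.
Step 2 — Component impedances:
  R: Z = R = 11.7 Ω
  L: Z = jωL = j·408.4·0.113 = 0 + j46.15 Ω
  C: Z = 1/(jωC) = -j/(ω·C) = 0 - j9602 Ω
Step 3 — Series combination: Z_total = R + L + C = 11.7 - j9556 Ω = 9556∠-89.9° Ω.
Step 4 — Source phasor: V = 8.89∠-157.5° V = -8.213 - j3.402 V.
Step 5 — Current: I = V / Z = 0.000355 - j0.0008599 A = 0.0009303∠-67.6° A.
Step 6 — Complex power: S = V·I* = 1.013e-05 - j0.00827 VA.
Step 7 — Real power: P = Re(S) = 1.013e-05 W.
Step 8 — Reactive power: Q = Im(S) = -0.00827 VAR.
Step 9 — Apparent power: |S| = 0.00827 VA.
Step 10 — Power factor: PF = P/|S| = 0.001224 (leading).

(a) P = 1.013e-05 W  (b) Q = -0.00827 VAR  (c) S = 0.00827 VA  (d) PF = 0.001224 (leading)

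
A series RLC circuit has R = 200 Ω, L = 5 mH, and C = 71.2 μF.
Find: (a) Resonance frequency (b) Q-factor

Step 1 — Resonance condition Im(Z)=0 gives ω₀ = 1/√(LC).
Step 2 — ω₀ = 1/√(0.005·7.12e-05) = 1676 rad/s.
Step 3 — f₀ = ω₀/(2π) = 266.7 Hz.
Step 4 — Series Q: Q = ω₀L/R = 1676·0.005/200 = 0.0419.

(a) f₀ = 266.7 Hz  (b) Q = 0.0419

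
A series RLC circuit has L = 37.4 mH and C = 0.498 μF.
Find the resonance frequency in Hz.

Step 1 — Resonance condition Im(Z)=0 gives ω₀ = 1/√(LC).
Step 2 — ω₀ = 1/√(0.0374·4.98e-07) = 7327 rad/s.
Step 3 — f₀ = ω₀/(2π) = 1166 Hz.

f₀ = 1166 Hz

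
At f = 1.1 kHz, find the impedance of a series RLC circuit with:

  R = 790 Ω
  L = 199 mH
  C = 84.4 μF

Step 1 — Angular frequency: ω = 2π·f = 2π·1100 = 6912 rad/s.
Step 2 — Component impedances:
  R: Z = R = 790 Ω
  L: Z = jωL = j·6912·0.199 = 0 + j1375 Ω
  C: Z = 1/(jωC) = -j/(ω·C) = 0 - j1.714 Ω
Step 3 — Series combination: Z_total = R + L + C = 790 + j1374 Ω = 1585∠60.1° Ω.

Z = 790 + j1374 Ω = 1585∠60.1° Ω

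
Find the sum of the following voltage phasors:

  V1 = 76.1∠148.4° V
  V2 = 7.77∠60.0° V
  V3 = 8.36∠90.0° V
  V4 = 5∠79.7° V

Step 1 — Convert each phasor to rectangular form:
  V1 = 76.1·(cos(148.4°) + j·sin(148.4°)) = -64.82 + j39.88 V
  V2 = 7.77·(cos(60.0°) + j·sin(60.0°)) = 3.885 + j6.729 V
  V3 = 8.36·(cos(90.0°) + j·sin(90.0°)) = 0 + j8.36 V
  V4 = 5·(cos(79.7°) + j·sin(79.7°)) = 0.894 + j4.919 V
Step 2 — Sum components: V_total = -60.04 + j59.88 V.
Step 3 — Convert to polar: |V_total| = 84.8 V, ∠V_total = 135.1°.

V_total = 84.8∠135.1° V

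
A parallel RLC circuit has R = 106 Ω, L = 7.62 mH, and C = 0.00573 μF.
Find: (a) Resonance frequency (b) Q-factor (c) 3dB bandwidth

Step 1 — Resonance: ω₀ = 1/√(LC) = 1/√(0.00762·5.73e-09) = 1.513e+05 rad/s.
Step 2 — f₀ = ω₀/(2π) = 2.409e+04 Hz.
Step 3 — Parallel Q: Q = R/(ω₀L) = 106/(1.513e+05·0.00762) = 0.09192.
Step 4 — Bandwidth: Δω = ω₀/Q = 1.646e+06 rad/s; BW = Δω/(2π) = 2.62e+05 Hz.

(a) f₀ = 2.409e+04 Hz  (b) Q = 0.09192  (c) BW = 2.62e+05 Hz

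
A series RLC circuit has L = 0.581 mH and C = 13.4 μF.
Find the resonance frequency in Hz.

Step 1 — Resonance condition Im(Z)=0 gives ω₀ = 1/√(LC).
Step 2 — ω₀ = 1/√(0.000581·1.34e-05) = 1.133e+04 rad/s.
Step 3 — f₀ = ω₀/(2π) = 1804 Hz.

f₀ = 1804 Hz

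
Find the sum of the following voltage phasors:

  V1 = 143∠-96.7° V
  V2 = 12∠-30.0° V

Step 1 — Convert each phasor to rectangular form:
  V1 = 143·(cos(-96.7°) + j·sin(-96.7°)) = -16.68 - j142 V
  V2 = 12·(cos(-30.0°) + j·sin(-30.0°)) = 10.39 - j6 V
Step 2 — Sum components: V_total = -6.292 - j148 V.
Step 3 — Convert to polar: |V_total| = 148.2 V, ∠V_total = -92.4°.

V_total = 148.2∠-92.4° V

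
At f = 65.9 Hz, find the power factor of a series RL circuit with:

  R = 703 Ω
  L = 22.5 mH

Step 1 — Angular frequency: ω = 2π·f = 2π·65.9 = 414.1 rad/s.
Step 2 — Component impedances:
  R: Z = R = 703 Ω
  L: Z = jωL = j·414.1·0.0225 = 0 + j9.316 Ω
Step 3 — Series combination: Z_total = R + L = 703 + j9.316 Ω = 703.1∠0.8° Ω.
Step 4 — Power factor: PF = cos(φ) = Re(Z)/|Z| = 703/703.1 = 0.9999.
Step 5 — Type: Im(Z) = 9.316 ⇒ lagging (phase φ = 0.8°).

PF = 0.9999 (lagging, φ = 0.8°)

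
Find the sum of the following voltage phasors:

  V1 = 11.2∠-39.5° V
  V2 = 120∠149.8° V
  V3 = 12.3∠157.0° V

Step 1 — Convert each phasor to rectangular form:
  V1 = 11.2·(cos(-39.5°) + j·sin(-39.5°)) = 8.642 - j7.124 V
  V2 = 120·(cos(149.8°) + j·sin(149.8°)) = -103.7 + j60.36 V
  V3 = 12.3·(cos(157.0°) + j·sin(157.0°)) = -11.32 + j4.806 V
Step 2 — Sum components: V_total = -106.4 + j58.04 V.
Step 3 — Convert to polar: |V_total| = 121.2 V, ∠V_total = 151.4°.

V_total = 121.2∠151.4° V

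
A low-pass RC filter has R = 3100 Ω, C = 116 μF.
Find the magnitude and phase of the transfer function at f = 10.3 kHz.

Step 1 — Angular frequency: ω = 2π·1.03e+04 = 6.472e+04 rad/s.
Step 2 — Transfer function: H(jω) = 1/(1 + jωRC).
Step 3 — Denominator: 1 + jωRC = 1 + j·6.472e+04·3100·0.000116 = 1 + j2.327e+04.
Step 4 — H = 1.846e-09 - j4.297e-05.
Step 5 — Magnitude: |H| = 4.297e-05 (-87.3 dB); phase: φ = -90.0°.

|H| = 4.297e-05 (-87.3 dB), φ = -90.0°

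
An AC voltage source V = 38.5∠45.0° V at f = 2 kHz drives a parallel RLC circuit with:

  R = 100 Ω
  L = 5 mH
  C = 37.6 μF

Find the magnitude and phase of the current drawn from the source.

Step 1 — Angular frequency: ω = 2π·f = 2π·2000 = 1.257e+04 rad/s.
Step 2 — Component impedances:
  R: Z = R = 100 Ω
  L: Z = jωL = j·1.257e+04·0.005 = 0 + j62.83 Ω
  C: Z = 1/(jωC) = -j/(ω·C) = 0 - j2.116 Ω
Step 3 — Parallel combination: 1/Z_total = 1/R + 1/L + 1/C; Z_total = 0.04795 - j2.189 Ω = 2.19∠-88.7° Ω.
Step 4 — Source phasor: V = 38.5∠45.0° V = 27.22 + j27.22 V.
Step 5 — Ohm's law: I = V / Z_total = (27.22 + j27.22) / (0.04795 - j2.189) = -12.16 + j12.7 A.
Step 6 — Convert to polar: |I| = 17.58 A, ∠I = 133.7°.

I = 17.58∠133.7° A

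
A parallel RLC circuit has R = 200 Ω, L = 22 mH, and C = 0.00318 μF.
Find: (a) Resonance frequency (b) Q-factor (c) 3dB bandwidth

Step 1 — Resonance: ω₀ = 1/√(LC) = 1/√(0.022·3.18e-09) = 1.196e+05 rad/s.
Step 2 — f₀ = ω₀/(2π) = 1.903e+04 Hz.
Step 3 — Parallel Q: Q = R/(ω₀L) = 200/(1.196e+05·0.022) = 0.07604.
Step 4 — Bandwidth: Δω = ω₀/Q = 1.572e+06 rad/s; BW = Δω/(2π) = 2.502e+05 Hz.

(a) f₀ = 1.903e+04 Hz  (b) Q = 0.07604  (c) BW = 2.502e+05 Hz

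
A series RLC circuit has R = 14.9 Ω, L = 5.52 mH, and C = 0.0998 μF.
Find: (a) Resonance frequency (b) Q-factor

Step 1 — Resonance condition Im(Z)=0 gives ω₀ = 1/√(LC).
Step 2 — ω₀ = 1/√(0.00552·9.98e-08) = 4.261e+04 rad/s.
Step 3 — f₀ = ω₀/(2π) = 6781 Hz.
Step 4 — Series Q: Q = ω₀L/R = 4.261e+04·0.00552/14.9 = 15.78.

(a) f₀ = 6781 Hz  (b) Q = 15.78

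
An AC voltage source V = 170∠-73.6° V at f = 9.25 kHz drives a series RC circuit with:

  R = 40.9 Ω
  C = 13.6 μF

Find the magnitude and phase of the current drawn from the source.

Step 1 — Angular frequency: ω = 2π·f = 2π·9250 = 5.812e+04 rad/s.
Step 2 — Component impedances:
  R: Z = R = 40.9 Ω
  C: Z = 1/(jωC) = -j/(ω·C) = 0 - j1.265 Ω
Step 3 — Series combination: Z_total = R + C = 40.9 - j1.265 Ω = 40.92∠-1.8° Ω.
Step 4 — Source phasor: V = 170∠-73.6° V = 48 - j163.1 V.
Step 5 — Ohm's law: I = V / Z_total = (48 - j163.1) / (40.9 - j1.265) = 1.296 - j3.947 A.
Step 6 — Convert to polar: |I| = 4.154 A, ∠I = -71.8°.

I = 4.154∠-71.8° A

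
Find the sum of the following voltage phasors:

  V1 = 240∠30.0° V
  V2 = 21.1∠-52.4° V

Step 1 — Convert each phasor to rectangular form:
  V1 = 240·(cos(30.0°) + j·sin(30.0°)) = 207.8 + j120 V
  V2 = 21.1·(cos(-52.4°) + j·sin(-52.4°)) = 12.87 - j16.72 V
Step 2 — Sum components: V_total = 220.7 + j103.3 V.
Step 3 — Convert to polar: |V_total| = 243.7 V, ∠V_total = 25.1°.

V_total = 243.7∠25.1° V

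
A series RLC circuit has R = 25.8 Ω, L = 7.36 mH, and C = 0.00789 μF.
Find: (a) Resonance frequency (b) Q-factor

Step 1 — Resonance condition Im(Z)=0 gives ω₀ = 1/√(LC).
Step 2 — ω₀ = 1/√(0.00736·7.89e-09) = 1.312e+05 rad/s.
Step 3 — f₀ = ω₀/(2π) = 2.089e+04 Hz.
Step 4 — Series Q: Q = ω₀L/R = 1.312e+05·0.00736/25.8 = 37.44.

(a) f₀ = 2.089e+04 Hz  (b) Q = 37.44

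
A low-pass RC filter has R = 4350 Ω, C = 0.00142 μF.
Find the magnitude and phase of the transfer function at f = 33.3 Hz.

Step 1 — Angular frequency: ω = 2π·33.3 = 209.2 rad/s.
Step 2 — Transfer function: H(jω) = 1/(1 + jωRC).
Step 3 — Denominator: 1 + jωRC = 1 + j·209.2·4350·1.42e-09 = 1 + j0.001292.
Step 4 — H = 1 - j0.001292.
Step 5 — Magnitude: |H| = 1 (-0.0 dB); phase: φ = -0.1°.

|H| = 1 (-0.0 dB), φ = -0.1°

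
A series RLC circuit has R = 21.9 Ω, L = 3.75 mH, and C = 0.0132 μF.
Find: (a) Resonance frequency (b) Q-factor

Step 1 — Resonance condition Im(Z)=0 gives ω₀ = 1/√(LC).
Step 2 — ω₀ = 1/√(0.00375·1.32e-08) = 1.421e+05 rad/s.
Step 3 — f₀ = ω₀/(2π) = 2.262e+04 Hz.
Step 4 — Series Q: Q = ω₀L/R = 1.421e+05·0.00375/21.9 = 24.34.

(a) f₀ = 2.262e+04 Hz  (b) Q = 24.34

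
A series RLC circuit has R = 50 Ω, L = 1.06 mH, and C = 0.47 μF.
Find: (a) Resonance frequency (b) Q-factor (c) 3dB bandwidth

Step 1 — Resonance: ω₀ = 1/√(LC) = 1/√(0.00106·4.7e-07) = 4.48e+04 rad/s.
Step 2 — f₀ = ω₀/(2π) = 7130 Hz.
Step 3 — Series Q: Q = ω₀L/R = 4.48e+04·0.00106/50 = 0.9498.
Step 4 — Bandwidth: Δω = ω₀/Q = 4.717e+04 rad/s; BW = Δω/(2π) = 7507 Hz.

(a) f₀ = 7130 Hz  (b) Q = 0.9498  (c) BW = 7507 Hz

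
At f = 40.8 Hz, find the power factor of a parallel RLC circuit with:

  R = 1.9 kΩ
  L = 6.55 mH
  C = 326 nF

Step 1 — Angular frequency: ω = 2π·f = 2π·40.8 = 256.4 rad/s.
Step 2 — Component impedances:
  R: Z = R = 1900 Ω
  L: Z = jωL = j·256.4·0.00655 = 0 + j1.679 Ω
  C: Z = 1/(jωC) = -j/(ω·C) = 0 - j1.197e+04 Ω
Step 3 — Parallel combination: 1/Z_total = 1/R + 1/L + 1/C; Z_total = 0.001484 + j1.679 Ω = 1.679∠89.9° Ω.
Step 4 — Power factor: PF = cos(φ) = Re(Z)/|Z| = 0.001484/1.679 = 0.0008839.
Step 5 — Type: Im(Z) = 1.679 ⇒ lagging (phase φ = 89.9°).

PF = 0.0008839 (lagging, φ = 89.9°)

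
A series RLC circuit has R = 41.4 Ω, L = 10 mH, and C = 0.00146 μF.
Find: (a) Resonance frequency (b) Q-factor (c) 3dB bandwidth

Step 1 — Resonance: ω₀ = 1/√(LC) = 1/√(0.01·1.46e-09) = 2.617e+05 rad/s.
Step 2 — f₀ = ω₀/(2π) = 4.165e+04 Hz.
Step 3 — Series Q: Q = ω₀L/R = 2.617e+05·0.01/41.4 = 63.22.
Step 4 — Bandwidth: Δω = ω₀/Q = 4140 rad/s; BW = Δω/(2π) = 658.9 Hz.

(a) f₀ = 4.165e+04 Hz  (b) Q = 63.22  (c) BW = 658.9 Hz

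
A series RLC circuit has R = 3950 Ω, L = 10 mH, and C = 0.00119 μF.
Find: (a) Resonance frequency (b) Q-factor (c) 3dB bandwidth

Step 1 — Resonance: ω₀ = 1/√(LC) = 1/√(0.01·1.19e-09) = 2.899e+05 rad/s.
Step 2 — f₀ = ω₀/(2π) = 4.614e+04 Hz.
Step 3 — Series Q: Q = ω₀L/R = 2.899e+05·0.01/3950 = 0.7339.
Step 4 — Bandwidth: Δω = ω₀/Q = 3.95e+05 rad/s; BW = Δω/(2π) = 6.287e+04 Hz.

(a) f₀ = 4.614e+04 Hz  (b) Q = 0.7339  (c) BW = 6.287e+04 Hz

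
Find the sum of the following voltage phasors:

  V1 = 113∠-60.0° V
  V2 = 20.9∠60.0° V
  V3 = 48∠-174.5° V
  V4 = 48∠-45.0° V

Step 1 — Convert each phasor to rectangular form:
  V1 = 113·(cos(-60.0°) + j·sin(-60.0°)) = 56.5 - j97.86 V
  V2 = 20.9·(cos(60.0°) + j·sin(60.0°)) = 10.45 + j18.1 V
  V3 = 48·(cos(-174.5°) + j·sin(-174.5°)) = -47.78 - j4.601 V
  V4 = 48·(cos(-45.0°) + j·sin(-45.0°)) = 33.94 - j33.94 V
Step 2 — Sum components: V_total = 53.11 - j118.3 V.
Step 3 — Convert to polar: |V_total| = 129.7 V, ∠V_total = -65.8°.

V_total = 129.7∠-65.8° V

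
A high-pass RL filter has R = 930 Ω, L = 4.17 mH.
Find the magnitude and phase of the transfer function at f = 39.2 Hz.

Step 1 — Angular frequency: ω = 2π·39.2 = 246.3 rad/s.
Step 2 — Transfer function: H(jω) = jωL/(R + jωL).
Step 3 — Numerator jωL = j·1.027; denominator R + jωL = 930 + j1.027.
Step 4 — H = 1.22e-06 + j0.001104.
Step 5 — Magnitude: |H| = 0.001104 (-59.1 dB); phase: φ = 89.9°.

|H| = 0.001104 (-59.1 dB), φ = 89.9°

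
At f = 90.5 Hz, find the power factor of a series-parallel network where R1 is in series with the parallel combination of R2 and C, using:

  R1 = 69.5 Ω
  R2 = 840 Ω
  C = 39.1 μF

Step 1 — Angular frequency: ω = 2π·f = 2π·90.5 = 568.6 rad/s.
Step 2 — Component impedances:
  R1: Z = R = 69.5 Ω
  R2: Z = R = 840 Ω
  C: Z = 1/(jωC) = -j/(ω·C) = 0 - j44.98 Ω
Step 3 — Parallel branch: R2 || C = 1/(1/R2 + 1/C) = 2.401 - j44.85 Ω.
Step 4 — Series with R1: Z_total = R1 + (R2 || C) = 71.9 - j44.85 Ω = 84.74∠-32.0° Ω.
Step 5 — Power factor: PF = cos(φ) = Re(Z)/|Z| = 71.9/84.74 = 0.8485.
Step 6 — Type: Im(Z) = -44.85 ⇒ leading (phase φ = -32.0°).

PF = 0.8485 (leading, φ = -32.0°)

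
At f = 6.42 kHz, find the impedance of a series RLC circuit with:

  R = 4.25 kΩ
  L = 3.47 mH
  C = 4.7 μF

Step 1 — Angular frequency: ω = 2π·f = 2π·6420 = 4.034e+04 rad/s.
Step 2 — Component impedances:
  R: Z = R = 4250 Ω
  L: Z = jωL = j·4.034e+04·0.00347 = 0 + j140 Ω
  C: Z = 1/(jωC) = -j/(ω·C) = 0 - j5.275 Ω
Step 3 — Series combination: Z_total = R + L + C = 4250 + j134.7 Ω = 4252∠1.8° Ω.

Z = 4250 + j134.7 Ω = 4252∠1.8° Ω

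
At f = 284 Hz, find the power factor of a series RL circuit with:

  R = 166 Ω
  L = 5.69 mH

Step 1 — Angular frequency: ω = 2π·f = 2π·284 = 1784 rad/s.
Step 2 — Component impedances:
  R: Z = R = 166 Ω
  L: Z = jωL = j·1784·0.00569 = 0 + j10.15 Ω
Step 3 — Series combination: Z_total = R + L = 166 + j10.15 Ω = 166.3∠3.5° Ω.
Step 4 — Power factor: PF = cos(φ) = Re(Z)/|Z| = 166/166.31 = 0.9981.
Step 5 — Type: Im(Z) = 10.15 ⇒ lagging (phase φ = 3.5°).

PF = 0.9981 (lagging, φ = 3.5°)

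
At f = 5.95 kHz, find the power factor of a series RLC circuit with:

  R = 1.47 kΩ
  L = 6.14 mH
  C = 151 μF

Step 1 — Angular frequency: ω = 2π·f = 2π·5950 = 3.738e+04 rad/s.
Step 2 — Component impedances:
  R: Z = R = 1470 Ω
  L: Z = jωL = j·3.738e+04·0.00614 = 0 + j229.5 Ω
  C: Z = 1/(jωC) = -j/(ω·C) = 0 - j0.1771 Ω
Step 3 — Series combination: Z_total = R + L + C = 1470 + j229.4 Ω = 1488∠8.9° Ω.
Step 4 — Power factor: PF = cos(φ) = Re(Z)/|Z| = 1470/1487.8 = 0.988.
Step 5 — Type: Im(Z) = 229.4 ⇒ lagging (phase φ = 8.9°).

PF = 0.988 (lagging, φ = 8.9°)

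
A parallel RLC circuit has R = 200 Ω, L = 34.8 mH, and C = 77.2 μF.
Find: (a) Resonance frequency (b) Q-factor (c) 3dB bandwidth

Step 1 — Resonance: ω₀ = 1/√(LC) = 1/√(0.0348·7.72e-05) = 610.1 rad/s.
Step 2 — f₀ = ω₀/(2π) = 97.1 Hz.
Step 3 — Parallel Q: Q = R/(ω₀L) = 200/(610.1·0.0348) = 9.42.
Step 4 — Bandwidth: Δω = ω₀/Q = 64.77 rad/s; BW = Δω/(2π) = 10.31 Hz.

(a) f₀ = 97.1 Hz  (b) Q = 9.42  (c) BW = 10.31 Hz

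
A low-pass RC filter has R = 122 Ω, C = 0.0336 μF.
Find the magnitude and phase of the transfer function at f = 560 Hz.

Step 1 — Angular frequency: ω = 2π·560 = 3519 rad/s.
Step 2 — Transfer function: H(jω) = 1/(1 + jωRC).
Step 3 — Denominator: 1 + jωRC = 1 + j·3519·122·3.36e-08 = 1 + j0.01442.
Step 4 — H = 0.9998 - j0.01442.
Step 5 — Magnitude: |H| = 0.9999 (-0.0 dB); phase: φ = -0.8°.

|H| = 0.9999 (-0.0 dB), φ = -0.8°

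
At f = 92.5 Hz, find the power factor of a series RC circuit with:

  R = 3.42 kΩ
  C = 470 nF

Step 1 — Angular frequency: ω = 2π·f = 2π·92.5 = 581.2 rad/s.
Step 2 — Component impedances:
  R: Z = R = 3420 Ω
  C: Z = 1/(jωC) = -j/(ω·C) = 0 - j3661 Ω
Step 3 — Series combination: Z_total = R + C = 3420 - j3661 Ω = 5010∠-46.9° Ω.
Step 4 — Power factor: PF = cos(φ) = Re(Z)/|Z| = 3420/5009.8 = 0.6827.
Step 5 — Type: Im(Z) = -3661 ⇒ leading (phase φ = -46.9°).

PF = 0.6827 (leading, φ = -46.9°)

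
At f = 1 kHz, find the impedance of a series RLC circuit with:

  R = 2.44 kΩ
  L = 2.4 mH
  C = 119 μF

Step 1 — Angular frequency: ω = 2π·f = 2π·1000 = 6283 rad/s.
Step 2 — Component impedances:
  R: Z = R = 2440 Ω
  L: Z = jωL = j·6283·0.0024 = 0 + j15.08 Ω
  C: Z = 1/(jωC) = -j/(ω·C) = 0 - j1.337 Ω
Step 3 — Series combination: Z_total = R + L + C = 2440 + j13.74 Ω = 2440∠0.3° Ω.

Z = 2440 + j13.74 Ω = 2440∠0.3° Ω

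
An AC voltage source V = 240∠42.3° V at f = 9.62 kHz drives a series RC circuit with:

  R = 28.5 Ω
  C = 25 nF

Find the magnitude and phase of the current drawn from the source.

Step 1 — Angular frequency: ω = 2π·f = 2π·9620 = 6.044e+04 rad/s.
Step 2 — Component impedances:
  R: Z = R = 28.5 Ω
  C: Z = 1/(jωC) = -j/(ω·C) = 0 - j661.8 Ω
Step 3 — Series combination: Z_total = R + C = 28.5 - j661.8 Ω = 662.4∠-87.5° Ω.
Step 4 — Source phasor: V = 240∠42.3° V = 177.5 + j161.5 V.
Step 5 — Ohm's law: I = V / Z_total = (177.5 + j161.5) / (28.5 - j661.8) = -0.2321 + j0.2782 A.
Step 6 — Convert to polar: |I| = 0.3623 A, ∠I = 129.8°.

I = 0.3623∠129.8° A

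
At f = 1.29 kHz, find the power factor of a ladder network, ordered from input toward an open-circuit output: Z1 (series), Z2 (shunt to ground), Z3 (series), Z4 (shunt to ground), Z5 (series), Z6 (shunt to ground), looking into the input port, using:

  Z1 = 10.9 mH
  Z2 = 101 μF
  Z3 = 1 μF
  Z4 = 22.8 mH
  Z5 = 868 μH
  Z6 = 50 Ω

Step 1 — Angular frequency: ω = 2π·f = 2π·1290 = 8105 rad/s.
Step 2 — Component impedances:
  Z1: Z = jωL = j·8105·0.0109 = 0 + j88.35 Ω
  Z2: Z = 1/(jωC) = -j/(ω·C) = 0 - j1.222 Ω
  Z3: Z = 1/(jωC) = -j/(ω·C) = 0 - j123.4 Ω
  Z4: Z = jωL = j·8105·0.0228 = 0 + j184.8 Ω
  Z5: Z = jωL = j·8105·0.000868 = 0 + j7.035 Ω
  Z6: Z = R = 50 Ω
Step 3 — Ladder network (open output): work backward from the far end, alternating series and parallel combinations. Z_in = 0.004901 + j87.14 Ω = 87.14∠90.0° Ω.
Step 4 — Power factor: PF = cos(φ) = Re(Z)/|Z| = 0.004901/87.14 = 5.624e-05.
Step 5 — Type: Im(Z) = 87.14 ⇒ lagging (phase φ = 90.0°).

PF = 5.624e-05 (lagging, φ = 90.0°)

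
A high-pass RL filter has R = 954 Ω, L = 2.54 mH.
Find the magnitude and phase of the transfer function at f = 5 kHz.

Step 1 — Angular frequency: ω = 2π·5000 = 3.142e+04 rad/s.
Step 2 — Transfer function: H(jω) = jωL/(R + jωL).
Step 3 — Numerator jωL = j·79.8; denominator R + jωL = 954 + j79.8.
Step 4 — H = 0.006948 + j0.08306.
Step 5 — Magnitude: |H| = 0.08335 (-21.6 dB); phase: φ = 85.2°.

|H| = 0.08335 (-21.6 dB), φ = 85.2°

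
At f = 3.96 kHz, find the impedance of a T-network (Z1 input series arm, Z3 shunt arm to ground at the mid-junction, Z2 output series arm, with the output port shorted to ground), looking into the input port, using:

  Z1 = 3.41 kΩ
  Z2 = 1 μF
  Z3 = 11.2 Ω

Step 1 — Angular frequency: ω = 2π·f = 2π·3960 = 2.488e+04 rad/s.
Step 2 — Component impedances:
  Z1: Z = R = 3410 Ω
  Z2: Z = 1/(jωC) = -j/(ω·C) = 0 - j40.19 Ω
  Z3: Z = R = 11.2 Ω
Step 3 — With the output port shorted to ground, the output series arm Z2 runs from the junction to ground; the shunt arm Z3 also runs from the junction to ground. They appear in parallel: Z3 || Z2 = 10.39 - j2.896 Ω.
Step 4 — Series with input arm Z1: Z_in = Z1 + (Z3 || Z2) = 3420 - j2.896 Ω = 3420∠-0.0° Ω.

Z = 3420 - j2.896 Ω = 3420∠-0.0° Ω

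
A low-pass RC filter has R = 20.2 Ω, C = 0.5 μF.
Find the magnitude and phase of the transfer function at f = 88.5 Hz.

Step 1 — Angular frequency: ω = 2π·88.5 = 556.1 rad/s.
Step 2 — Transfer function: H(jω) = 1/(1 + jωRC).
Step 3 — Denominator: 1 + jωRC = 1 + j·556.1·20.2·5e-07 = 1 + j0.005616.
Step 4 — H = 1 - j0.005616.
Step 5 — Magnitude: |H| = 1 (-0.0 dB); phase: φ = -0.3°.

|H| = 1 (-0.0 dB), φ = -0.3°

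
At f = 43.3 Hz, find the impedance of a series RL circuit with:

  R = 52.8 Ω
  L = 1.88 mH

Step 1 — Angular frequency: ω = 2π·f = 2π·43.3 = 272.1 rad/s.
Step 2 — Component impedances:
  R: Z = R = 52.8 Ω
  L: Z = jωL = j·272.1·0.00188 = 0 + j0.5115 Ω
Step 3 — Series combination: Z_total = R + L = 52.8 + j0.5115 Ω = 52.8∠0.6° Ω.

Z = 52.8 + j0.5115 Ω = 52.8∠0.6° Ω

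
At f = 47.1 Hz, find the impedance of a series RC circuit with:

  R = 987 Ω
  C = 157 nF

Step 1 — Angular frequency: ω = 2π·f = 2π·47.1 = 295.9 rad/s.
Step 2 — Component impedances:
  R: Z = R = 987 Ω
  C: Z = 1/(jωC) = -j/(ω·C) = 0 - j2.152e+04 Ω
Step 3 — Series combination: Z_total = R + C = 987 - j2.152e+04 Ω = 2.155e+04∠-87.4° Ω.

Z = 987 - j2.152e+04 Ω = 2.155e+04∠-87.4° Ω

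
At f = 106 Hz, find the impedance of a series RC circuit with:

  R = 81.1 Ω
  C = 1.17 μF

Step 1 — Angular frequency: ω = 2π·f = 2π·106 = 666 rad/s.
Step 2 — Component impedances:
  R: Z = R = 81.1 Ω
  C: Z = 1/(jωC) = -j/(ω·C) = 0 - j1283 Ω
Step 3 — Series combination: Z_total = R + C = 81.1 - j1283 Ω = 1286∠-86.4° Ω.

Z = 81.1 - j1283 Ω = 1286∠-86.4° Ω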